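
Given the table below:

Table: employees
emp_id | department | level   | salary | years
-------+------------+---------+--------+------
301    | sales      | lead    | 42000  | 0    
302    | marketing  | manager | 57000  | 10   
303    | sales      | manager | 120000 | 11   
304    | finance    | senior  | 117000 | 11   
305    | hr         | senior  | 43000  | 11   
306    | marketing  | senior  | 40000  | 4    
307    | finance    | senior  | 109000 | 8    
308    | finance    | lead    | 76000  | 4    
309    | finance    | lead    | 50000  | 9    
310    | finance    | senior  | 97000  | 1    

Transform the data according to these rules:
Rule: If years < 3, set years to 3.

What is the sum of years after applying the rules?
74

Step 1: 2 records have years < 3
Step 2: These records originally summed to 1
Step 3: After setting to minimum: 2 × 3 = 6
Step 4: Unaffected records sum: 68
Step 5: Final sum = 6 + 68 = 74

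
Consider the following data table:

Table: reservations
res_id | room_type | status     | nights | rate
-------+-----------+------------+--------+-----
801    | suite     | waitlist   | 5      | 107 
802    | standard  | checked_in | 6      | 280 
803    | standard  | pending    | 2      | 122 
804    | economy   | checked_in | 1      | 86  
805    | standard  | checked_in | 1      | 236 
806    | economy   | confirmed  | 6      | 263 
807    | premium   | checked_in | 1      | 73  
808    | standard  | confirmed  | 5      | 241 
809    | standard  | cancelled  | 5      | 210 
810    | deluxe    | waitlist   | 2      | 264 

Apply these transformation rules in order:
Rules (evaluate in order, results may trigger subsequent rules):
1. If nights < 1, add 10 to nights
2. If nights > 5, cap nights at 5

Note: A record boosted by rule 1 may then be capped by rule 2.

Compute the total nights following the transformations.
32

Step 1: Apply rule 1 to records with nights < 1
  - 0 records get bonus of 10
  - Of these, 0 records then exceed 5 and get capped
Step 2: Apply rule 2 to records with nights > 5
  - 2 records (original) are capped
Step 3: Calculate final sum = 32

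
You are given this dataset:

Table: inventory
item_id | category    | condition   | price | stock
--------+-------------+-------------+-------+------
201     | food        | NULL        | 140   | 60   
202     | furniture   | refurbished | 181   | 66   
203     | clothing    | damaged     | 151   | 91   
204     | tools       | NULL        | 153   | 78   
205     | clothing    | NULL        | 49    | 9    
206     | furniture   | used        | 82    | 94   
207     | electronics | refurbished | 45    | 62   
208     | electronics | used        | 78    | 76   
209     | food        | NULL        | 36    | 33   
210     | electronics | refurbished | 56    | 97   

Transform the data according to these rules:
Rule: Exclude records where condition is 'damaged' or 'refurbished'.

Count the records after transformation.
6

Step 1: Count records to exclude
  - 1 (damaged) + 3 (refurbished) = 4 records
Step 2: Total records: 10
Step 3: Remaining = 10 - 4 = 6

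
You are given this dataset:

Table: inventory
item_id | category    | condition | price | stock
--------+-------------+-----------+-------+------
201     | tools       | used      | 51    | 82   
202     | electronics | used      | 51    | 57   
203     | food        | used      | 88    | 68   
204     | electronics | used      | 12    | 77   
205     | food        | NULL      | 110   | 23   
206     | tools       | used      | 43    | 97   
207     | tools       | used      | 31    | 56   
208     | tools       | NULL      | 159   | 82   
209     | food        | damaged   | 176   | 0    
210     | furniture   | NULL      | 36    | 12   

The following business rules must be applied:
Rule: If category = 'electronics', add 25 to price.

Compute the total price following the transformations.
807

Step 1: Count records where category = 'electronics': 2
Step 2: Total bonus added: 2 × 25 = 50
Step 3: Original sum of price: 757
Step 4: Final sum = 757 + 50 = 807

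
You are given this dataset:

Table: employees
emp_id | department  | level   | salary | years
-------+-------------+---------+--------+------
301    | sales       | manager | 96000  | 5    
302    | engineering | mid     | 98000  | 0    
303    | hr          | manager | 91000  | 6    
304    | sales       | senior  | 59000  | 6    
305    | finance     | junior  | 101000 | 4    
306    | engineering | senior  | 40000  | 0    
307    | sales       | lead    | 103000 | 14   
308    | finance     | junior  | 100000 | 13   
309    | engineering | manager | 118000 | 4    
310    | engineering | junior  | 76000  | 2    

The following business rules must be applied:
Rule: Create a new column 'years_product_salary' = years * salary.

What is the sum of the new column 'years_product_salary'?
5150000

Step 1: For each record, compute years * salary
Example calculations:
  5 * 96000 = 480000
  0 * 98000 = 0
  6 * 91000 = 546000
  ...
Step 2: Sum all derived values
Step 3: Total = 5150000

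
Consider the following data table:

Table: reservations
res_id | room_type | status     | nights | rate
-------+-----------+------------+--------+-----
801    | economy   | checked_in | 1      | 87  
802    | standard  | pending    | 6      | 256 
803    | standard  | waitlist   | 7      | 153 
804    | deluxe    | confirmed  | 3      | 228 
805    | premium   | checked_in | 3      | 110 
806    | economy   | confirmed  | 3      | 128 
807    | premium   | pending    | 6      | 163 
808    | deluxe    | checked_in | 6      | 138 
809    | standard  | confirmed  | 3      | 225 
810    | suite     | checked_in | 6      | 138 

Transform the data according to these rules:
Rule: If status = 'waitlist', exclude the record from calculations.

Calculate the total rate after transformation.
1473

Step 1: Identify records where status = 'waitlist'
Step 2: The excluded records sum to 153
Step 3: Original total rate = 1626
Step 4: Remaining total = 1626 - 153 = 1473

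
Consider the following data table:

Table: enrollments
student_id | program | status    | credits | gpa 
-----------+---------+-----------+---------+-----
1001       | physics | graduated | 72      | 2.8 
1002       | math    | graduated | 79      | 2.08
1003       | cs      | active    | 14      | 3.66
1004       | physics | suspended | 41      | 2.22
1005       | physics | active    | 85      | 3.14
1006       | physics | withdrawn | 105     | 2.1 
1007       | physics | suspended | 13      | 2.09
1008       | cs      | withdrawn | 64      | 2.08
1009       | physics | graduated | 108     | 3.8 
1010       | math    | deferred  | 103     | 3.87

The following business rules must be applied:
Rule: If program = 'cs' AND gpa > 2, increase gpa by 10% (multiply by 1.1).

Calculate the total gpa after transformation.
28.41

Step 1: Find records where program = 'cs' AND gpa > 2
Step 2: 2 records match, summing to 5.74
Step 3: After multiplier: 5.74 × 1.1 = 6.31
Step 4: Unaffected records sum: 22.1
Step 5: Final sum = 6.31 + 22.1 = 28.41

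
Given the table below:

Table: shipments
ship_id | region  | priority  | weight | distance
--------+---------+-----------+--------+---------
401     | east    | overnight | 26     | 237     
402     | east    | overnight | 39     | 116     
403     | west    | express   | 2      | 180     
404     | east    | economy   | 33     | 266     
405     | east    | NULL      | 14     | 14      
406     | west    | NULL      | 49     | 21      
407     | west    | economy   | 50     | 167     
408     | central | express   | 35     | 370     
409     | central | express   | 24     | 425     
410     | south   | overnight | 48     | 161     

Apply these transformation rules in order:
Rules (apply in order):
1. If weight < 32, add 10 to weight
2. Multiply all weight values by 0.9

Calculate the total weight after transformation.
324.0

Step 1: Apply Rule 1 - Add 10 to records with weight < 32
  - 4 records affected: 66 + (4 × 10) = 106
  - Unaffected records: 254
  - Sum after Rule 1: 360
Step 2: Apply Rule 2 - Multiply all by 0.9
  - 360 × 0.9 = 324.0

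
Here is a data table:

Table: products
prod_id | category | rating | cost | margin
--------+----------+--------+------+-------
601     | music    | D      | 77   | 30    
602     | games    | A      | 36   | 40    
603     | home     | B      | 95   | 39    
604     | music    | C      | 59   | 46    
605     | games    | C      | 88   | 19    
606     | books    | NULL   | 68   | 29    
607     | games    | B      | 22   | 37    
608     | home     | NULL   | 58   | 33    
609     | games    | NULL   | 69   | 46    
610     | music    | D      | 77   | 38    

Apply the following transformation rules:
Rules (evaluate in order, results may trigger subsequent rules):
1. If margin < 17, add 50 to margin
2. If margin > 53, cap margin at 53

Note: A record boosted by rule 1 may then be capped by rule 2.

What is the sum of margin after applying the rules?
357

Step 1: Apply rule 1 to records with margin < 17
  - 0 records get bonus of 50
  - Of these, 0 records then exceed 53 and get capped
Step 2: Apply rule 2 to records with margin > 53
  - 0 records (original) are capped
Step 3: Calculate final sum = 357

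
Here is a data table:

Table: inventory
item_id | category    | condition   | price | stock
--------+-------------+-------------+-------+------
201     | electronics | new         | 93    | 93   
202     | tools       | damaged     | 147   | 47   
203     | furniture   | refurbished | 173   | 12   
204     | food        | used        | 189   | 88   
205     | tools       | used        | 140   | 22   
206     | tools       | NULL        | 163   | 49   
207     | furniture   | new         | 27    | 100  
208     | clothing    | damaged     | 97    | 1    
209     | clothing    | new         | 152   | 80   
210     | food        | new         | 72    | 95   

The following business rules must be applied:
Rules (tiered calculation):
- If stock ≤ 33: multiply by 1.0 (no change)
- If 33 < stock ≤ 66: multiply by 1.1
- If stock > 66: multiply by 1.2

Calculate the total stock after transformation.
687.8

Step 1: Tier 1 (stock ≤ 33): 3 records, sum = 35 × 1.0 = 35.0
Step 2: Tier 2 (33 < stock ≤ 66): 2 records, sum = 96 × 1.1 = 105.6
Step 3: Tier 3 (stock > 66): 5 records, sum = 456 × 1.2 = 547.2
Step 4: Final sum = 35.0 + 105.6 + 547.2 = 687.8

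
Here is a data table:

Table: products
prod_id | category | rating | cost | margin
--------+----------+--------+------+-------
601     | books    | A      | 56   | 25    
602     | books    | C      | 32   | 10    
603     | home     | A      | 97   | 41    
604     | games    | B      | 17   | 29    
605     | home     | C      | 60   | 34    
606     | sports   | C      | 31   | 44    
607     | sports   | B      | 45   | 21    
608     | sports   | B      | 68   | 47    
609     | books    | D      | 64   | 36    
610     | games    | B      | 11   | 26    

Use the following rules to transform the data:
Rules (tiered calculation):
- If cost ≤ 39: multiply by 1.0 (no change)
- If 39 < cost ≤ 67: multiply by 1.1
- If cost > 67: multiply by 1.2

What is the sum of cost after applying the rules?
536.5

Step 1: Tier 1 (cost ≤ 39): 4 records, sum = 91 × 1.0 = 91.0
Step 2: Tier 2 (39 < cost ≤ 67): 4 records, sum = 225 × 1.1 = 247.5
Step 3: Tier 3 (cost > 67): 2 records, sum = 165 × 1.2 = 198.0
Step 4: Final sum = 91.0 + 247.5 + 198.0 = 536.5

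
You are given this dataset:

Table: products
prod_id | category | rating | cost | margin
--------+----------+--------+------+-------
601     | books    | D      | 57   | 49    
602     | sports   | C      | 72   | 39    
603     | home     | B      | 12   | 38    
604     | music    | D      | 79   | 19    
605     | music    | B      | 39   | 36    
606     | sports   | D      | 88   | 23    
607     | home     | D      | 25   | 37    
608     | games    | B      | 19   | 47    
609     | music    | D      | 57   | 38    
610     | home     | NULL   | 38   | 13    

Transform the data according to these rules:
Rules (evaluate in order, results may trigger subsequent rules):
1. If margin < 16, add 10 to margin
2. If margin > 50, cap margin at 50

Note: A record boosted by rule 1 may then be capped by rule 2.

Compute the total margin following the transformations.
349

Step 1: Apply rule 1 to records with margin < 16
  - 1 records get bonus of 10
  - Of these, 0 records then exceed 50 and get capped
Step 2: Apply rule 2 to records with margin > 50
  - 0 records (original) are capped
Step 3: Calculate final sum = 349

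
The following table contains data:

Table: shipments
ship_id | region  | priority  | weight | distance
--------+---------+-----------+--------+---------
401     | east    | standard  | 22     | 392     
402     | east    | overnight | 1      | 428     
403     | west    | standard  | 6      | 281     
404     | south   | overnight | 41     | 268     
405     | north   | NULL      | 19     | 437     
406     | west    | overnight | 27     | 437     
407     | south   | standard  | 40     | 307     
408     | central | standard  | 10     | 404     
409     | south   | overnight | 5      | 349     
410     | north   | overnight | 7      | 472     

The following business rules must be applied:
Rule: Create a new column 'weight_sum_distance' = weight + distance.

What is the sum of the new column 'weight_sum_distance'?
3953

Step 1: For each record, compute weight + distance
Example calculations:
  22 + 392 = 414
  1 + 428 = 429
  6 + 281 = 287
  ...
Step 2: Sum all derived values
Step 3: Total = 3953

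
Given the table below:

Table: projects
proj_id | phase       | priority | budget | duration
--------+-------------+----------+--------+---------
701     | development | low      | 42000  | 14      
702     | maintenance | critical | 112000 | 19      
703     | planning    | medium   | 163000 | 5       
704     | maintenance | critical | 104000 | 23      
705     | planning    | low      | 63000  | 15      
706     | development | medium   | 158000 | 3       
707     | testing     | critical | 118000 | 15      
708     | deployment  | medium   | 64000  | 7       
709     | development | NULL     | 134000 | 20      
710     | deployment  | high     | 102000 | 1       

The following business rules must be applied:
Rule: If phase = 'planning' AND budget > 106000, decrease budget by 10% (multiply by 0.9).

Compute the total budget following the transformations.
1043700.0

Step 1: Find records where phase = 'planning' AND budget > 106000
Step 2: 1 records match, summing to 163000
Step 3: After multiplier: 163000 × 0.9 = 146700.0
Step 4: Unaffected records sum: 897000
Step 5: Final sum = 146700.0 + 897000 = 1043700.0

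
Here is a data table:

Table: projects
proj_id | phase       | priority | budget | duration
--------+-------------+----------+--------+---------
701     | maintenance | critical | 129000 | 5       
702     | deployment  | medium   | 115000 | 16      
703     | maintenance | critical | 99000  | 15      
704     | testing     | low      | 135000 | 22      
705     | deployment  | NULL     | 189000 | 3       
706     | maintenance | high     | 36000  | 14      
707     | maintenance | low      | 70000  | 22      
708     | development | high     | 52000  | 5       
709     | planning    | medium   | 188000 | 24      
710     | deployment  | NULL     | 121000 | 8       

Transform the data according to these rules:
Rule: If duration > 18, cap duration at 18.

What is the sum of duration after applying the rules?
120

Step 1: 3 records have duration > 18
Step 2: These records originally summed to 68
Step 3: After capping: 3 × 18 = 54
Step 4: Unaffected records sum: 66
Step 5: Final sum = 54 + 66 = 120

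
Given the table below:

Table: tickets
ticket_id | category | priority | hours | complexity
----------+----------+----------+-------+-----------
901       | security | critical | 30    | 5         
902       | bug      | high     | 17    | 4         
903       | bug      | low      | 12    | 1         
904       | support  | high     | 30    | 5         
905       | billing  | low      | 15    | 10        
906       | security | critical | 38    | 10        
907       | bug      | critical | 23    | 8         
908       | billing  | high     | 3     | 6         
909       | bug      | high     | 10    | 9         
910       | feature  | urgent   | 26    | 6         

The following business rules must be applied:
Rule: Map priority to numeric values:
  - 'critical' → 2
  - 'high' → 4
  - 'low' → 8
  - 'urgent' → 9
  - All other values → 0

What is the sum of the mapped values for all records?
47

Step 1: Apply mapping to each record
Step 2: Count by status:
  'critical': 3 records × 2 = 6
  'high': 4 records × 4 = 16
  'low': 2 records × 8 = 16
  'urgent': 1 records × 9 = 9
Step 3: Sum all mapped values = 47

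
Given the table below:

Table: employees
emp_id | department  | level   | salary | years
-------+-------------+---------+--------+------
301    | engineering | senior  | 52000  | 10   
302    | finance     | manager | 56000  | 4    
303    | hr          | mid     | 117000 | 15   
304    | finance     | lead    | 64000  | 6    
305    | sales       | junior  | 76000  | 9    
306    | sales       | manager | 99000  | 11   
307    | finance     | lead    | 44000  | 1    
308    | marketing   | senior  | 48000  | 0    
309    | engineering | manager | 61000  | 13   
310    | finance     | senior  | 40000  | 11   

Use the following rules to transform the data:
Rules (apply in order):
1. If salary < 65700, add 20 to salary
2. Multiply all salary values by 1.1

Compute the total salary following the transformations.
722854.0

Step 1: Apply Rule 1 - Add 20 to records with salary < 65700
  - 7 records affected: 365000 + (7 × 20) = 365140
  - Unaffected records: 292000
  - Sum after Rule 1: 657140
Step 2: Apply Rule 2 - Multiply all by 1.1
  - 657140 × 1.1 = 722854.0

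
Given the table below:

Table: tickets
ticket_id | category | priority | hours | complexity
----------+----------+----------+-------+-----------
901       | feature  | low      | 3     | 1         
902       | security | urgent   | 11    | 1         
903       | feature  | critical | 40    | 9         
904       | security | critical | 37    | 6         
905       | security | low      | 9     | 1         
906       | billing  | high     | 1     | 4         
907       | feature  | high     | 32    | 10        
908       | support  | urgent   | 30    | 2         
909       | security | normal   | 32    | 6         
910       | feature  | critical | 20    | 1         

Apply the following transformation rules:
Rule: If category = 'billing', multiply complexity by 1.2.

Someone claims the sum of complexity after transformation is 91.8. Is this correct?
No, the correct result is 41.8.

Step 1: Calculate the correct sum after transformation
Step 2: Apply multiplier 1.2 to records where category = 'billing'
Step 3: Correct result = 41.8
Step 4: Claimed result = 91.8
Step 5: 41.8 ≠ 91.8
Conclusion: The claimed result is incorrect. The correct answer is 41.8.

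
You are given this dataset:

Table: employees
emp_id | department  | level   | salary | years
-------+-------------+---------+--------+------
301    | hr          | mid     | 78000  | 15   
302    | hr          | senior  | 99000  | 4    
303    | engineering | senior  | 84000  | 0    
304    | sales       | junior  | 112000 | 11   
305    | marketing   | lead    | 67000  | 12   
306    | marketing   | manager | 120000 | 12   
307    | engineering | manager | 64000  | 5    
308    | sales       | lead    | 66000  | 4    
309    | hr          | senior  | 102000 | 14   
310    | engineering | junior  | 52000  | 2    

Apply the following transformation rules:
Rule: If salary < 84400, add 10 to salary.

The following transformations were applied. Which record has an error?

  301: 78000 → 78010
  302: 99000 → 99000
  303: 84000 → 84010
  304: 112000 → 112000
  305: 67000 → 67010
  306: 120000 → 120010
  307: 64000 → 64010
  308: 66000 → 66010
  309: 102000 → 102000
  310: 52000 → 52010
Record 306 has an error. The correct transformed value should be 120000, not 120010.

Step 1: Check each record against the rule
Step 2: Record 306 has salary = 120000
Step 3: Since 120000 >= 84400, the bonus should not have been applied
Step 4: Correct value = 120000, but claimed value = 120010
Conclusion: Record 306 has the error.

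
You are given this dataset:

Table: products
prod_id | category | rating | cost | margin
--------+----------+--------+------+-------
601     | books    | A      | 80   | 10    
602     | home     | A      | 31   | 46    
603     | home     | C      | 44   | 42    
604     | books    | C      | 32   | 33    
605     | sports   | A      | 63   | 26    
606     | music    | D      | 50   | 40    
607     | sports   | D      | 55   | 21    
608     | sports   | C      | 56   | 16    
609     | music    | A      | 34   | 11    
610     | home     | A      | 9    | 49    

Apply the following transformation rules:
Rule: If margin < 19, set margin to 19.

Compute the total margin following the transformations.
314

Step 1: 3 records have margin < 19
Step 2: These records originally summed to 37
Step 3: After setting to minimum: 3 × 19 = 57
Step 4: Unaffected records sum: 257
Step 5: Final sum = 57 + 257 = 314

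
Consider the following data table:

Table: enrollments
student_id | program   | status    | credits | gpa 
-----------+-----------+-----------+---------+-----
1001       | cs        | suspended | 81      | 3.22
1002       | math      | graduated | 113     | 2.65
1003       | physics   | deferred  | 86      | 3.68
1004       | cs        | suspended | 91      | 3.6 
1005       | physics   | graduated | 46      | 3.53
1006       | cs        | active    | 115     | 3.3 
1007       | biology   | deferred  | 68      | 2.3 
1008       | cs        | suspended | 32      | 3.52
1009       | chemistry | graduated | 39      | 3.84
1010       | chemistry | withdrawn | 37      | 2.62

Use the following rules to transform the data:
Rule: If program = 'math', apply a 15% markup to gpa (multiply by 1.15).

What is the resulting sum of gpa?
32.66

Step 1: Records with program = 'math' have total gpa = 2.65
Step 2: Apply multiplier: 2.65 × 1.15 = 3.05
Step 3: Other records total: 29.61
Step 4: Final sum = 3.05 + 29.61 = 32.66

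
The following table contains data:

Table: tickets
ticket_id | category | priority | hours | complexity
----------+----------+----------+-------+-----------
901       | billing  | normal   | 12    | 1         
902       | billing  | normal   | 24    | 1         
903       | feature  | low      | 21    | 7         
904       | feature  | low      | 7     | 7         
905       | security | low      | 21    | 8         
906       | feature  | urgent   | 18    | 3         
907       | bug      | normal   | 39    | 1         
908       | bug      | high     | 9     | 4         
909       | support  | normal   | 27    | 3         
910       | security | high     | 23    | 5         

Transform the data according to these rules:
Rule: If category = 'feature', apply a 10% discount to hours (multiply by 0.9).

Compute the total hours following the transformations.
196.4

Step 1: Records with category = 'feature' have total hours = 46
Step 2: Apply multiplier: 46 × 0.9 = 41.4
Step 3: Other records total: 155
Step 4: Final sum = 41.4 + 155 = 196.4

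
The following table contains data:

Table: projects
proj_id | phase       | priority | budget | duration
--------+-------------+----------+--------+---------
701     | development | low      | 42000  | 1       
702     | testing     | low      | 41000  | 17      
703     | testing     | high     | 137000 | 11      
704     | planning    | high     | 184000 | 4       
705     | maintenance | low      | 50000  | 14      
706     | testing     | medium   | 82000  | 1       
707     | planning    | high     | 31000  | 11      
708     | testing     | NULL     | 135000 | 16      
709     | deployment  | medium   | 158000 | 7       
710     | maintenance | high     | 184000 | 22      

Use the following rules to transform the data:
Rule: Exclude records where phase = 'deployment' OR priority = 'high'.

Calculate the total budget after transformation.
350000

Step 1: Find records where phase = 'deployment' OR priority = 'high'
Step 2: 5 records match, summing to 694000
Step 3: Original sum: 1044000
Step 4: Remaining sum = 1044000 - 694000 = 350000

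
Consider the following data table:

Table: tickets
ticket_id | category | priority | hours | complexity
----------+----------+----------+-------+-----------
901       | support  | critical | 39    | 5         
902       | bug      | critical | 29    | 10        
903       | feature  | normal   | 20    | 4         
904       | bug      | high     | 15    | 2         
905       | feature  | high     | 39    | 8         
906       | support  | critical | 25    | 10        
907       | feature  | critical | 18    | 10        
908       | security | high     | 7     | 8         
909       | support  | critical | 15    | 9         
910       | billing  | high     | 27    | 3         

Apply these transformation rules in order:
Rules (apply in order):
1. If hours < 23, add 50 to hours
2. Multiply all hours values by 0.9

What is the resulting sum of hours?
435.6

Step 1: Apply Rule 1 - Add 50 to records with hours < 23
  - 5 records affected: 75 + (5 × 50) = 325
  - Unaffected records: 159
  - Sum after Rule 1: 484
Step 2: Apply Rule 2 - Multiply all by 0.9
  - 484 × 0.9 = 435.6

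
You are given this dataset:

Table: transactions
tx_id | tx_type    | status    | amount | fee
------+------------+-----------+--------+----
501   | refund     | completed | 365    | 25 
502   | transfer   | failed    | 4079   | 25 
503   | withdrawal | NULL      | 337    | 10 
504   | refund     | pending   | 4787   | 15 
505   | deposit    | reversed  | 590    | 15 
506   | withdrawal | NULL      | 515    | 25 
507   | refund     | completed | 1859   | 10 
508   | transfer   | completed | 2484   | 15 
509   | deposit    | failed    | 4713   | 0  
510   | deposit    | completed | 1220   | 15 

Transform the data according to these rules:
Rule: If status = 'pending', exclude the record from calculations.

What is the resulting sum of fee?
140

Step 1: Identify records where status = 'pending'
Step 2: The excluded records sum to 15
Step 3: Original total fee = 155
Step 4: Remaining total = 155 - 15 = 140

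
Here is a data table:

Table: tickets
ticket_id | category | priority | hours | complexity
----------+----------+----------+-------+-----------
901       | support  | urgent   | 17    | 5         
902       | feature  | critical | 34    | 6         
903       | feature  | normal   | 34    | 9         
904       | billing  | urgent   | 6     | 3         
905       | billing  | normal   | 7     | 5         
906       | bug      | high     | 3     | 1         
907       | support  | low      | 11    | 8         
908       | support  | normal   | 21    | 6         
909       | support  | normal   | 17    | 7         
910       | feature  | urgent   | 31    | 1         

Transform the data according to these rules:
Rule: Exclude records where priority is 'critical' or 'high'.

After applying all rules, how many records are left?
8

Step 1: Count records to exclude
  - 1 (critical) + 1 (high) = 2 records
Step 2: Total records: 10
Step 3: Remaining = 10 - 2 = 8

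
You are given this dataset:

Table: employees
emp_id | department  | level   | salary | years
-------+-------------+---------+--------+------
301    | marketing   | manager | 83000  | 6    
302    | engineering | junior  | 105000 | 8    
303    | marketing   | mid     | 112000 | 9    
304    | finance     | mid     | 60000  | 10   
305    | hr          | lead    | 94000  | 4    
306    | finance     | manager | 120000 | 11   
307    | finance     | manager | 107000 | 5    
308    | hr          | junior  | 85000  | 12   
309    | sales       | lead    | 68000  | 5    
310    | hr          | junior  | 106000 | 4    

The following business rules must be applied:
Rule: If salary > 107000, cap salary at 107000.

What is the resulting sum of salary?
922000

Step 1: 2 records have salary > 107000
Step 2: These records originally summed to 232000
Step 3: After capping: 2 × 107000 = 214000
Step 4: Unaffected records sum: 708000
Step 5: Final sum = 214000 + 708000 = 922000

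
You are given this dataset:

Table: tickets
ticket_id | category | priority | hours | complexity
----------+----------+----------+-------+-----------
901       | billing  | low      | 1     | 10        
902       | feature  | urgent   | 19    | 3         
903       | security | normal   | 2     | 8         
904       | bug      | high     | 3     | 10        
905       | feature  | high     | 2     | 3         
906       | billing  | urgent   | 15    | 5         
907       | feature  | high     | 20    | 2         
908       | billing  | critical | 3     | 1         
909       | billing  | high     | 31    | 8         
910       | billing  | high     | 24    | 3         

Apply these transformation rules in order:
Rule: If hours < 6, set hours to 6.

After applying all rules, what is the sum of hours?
139

Step 1: 5 records have hours < 6
Step 2: These records originally summed to 11
Step 3: After setting to minimum: 5 × 6 = 30
Step 4: Unaffected records sum: 109
Step 5: Final sum = 30 + 109 = 139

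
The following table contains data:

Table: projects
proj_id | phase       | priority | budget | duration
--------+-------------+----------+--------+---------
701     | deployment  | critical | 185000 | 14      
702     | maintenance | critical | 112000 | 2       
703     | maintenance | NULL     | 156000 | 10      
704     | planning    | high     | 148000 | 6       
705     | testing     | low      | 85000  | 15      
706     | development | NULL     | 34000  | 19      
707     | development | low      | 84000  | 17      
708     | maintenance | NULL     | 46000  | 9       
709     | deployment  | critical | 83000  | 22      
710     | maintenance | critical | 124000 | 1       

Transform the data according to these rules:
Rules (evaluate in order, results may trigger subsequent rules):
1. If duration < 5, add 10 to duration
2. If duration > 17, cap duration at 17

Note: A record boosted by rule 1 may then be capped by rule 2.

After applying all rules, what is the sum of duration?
128

Step 1: Apply rule 1 to records with duration < 5
  - 2 records get bonus of 10
  - Of these, 0 records then exceed 17 and get capped
Step 2: Apply rule 2 to records with duration > 17
  - 2 records (original) are capped
Step 3: Calculate final sum = 128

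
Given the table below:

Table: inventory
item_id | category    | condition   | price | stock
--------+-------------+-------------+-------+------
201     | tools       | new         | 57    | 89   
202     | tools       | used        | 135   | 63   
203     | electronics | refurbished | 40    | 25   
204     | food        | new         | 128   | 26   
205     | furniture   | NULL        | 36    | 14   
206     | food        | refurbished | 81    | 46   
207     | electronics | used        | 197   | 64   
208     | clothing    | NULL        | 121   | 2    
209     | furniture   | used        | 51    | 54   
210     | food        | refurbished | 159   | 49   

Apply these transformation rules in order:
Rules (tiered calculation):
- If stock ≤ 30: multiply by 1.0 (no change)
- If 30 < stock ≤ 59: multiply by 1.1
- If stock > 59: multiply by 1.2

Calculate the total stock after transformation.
490.1

Step 1: Tier 1 (stock ≤ 30): 4 records, sum = 67 × 1.0 = 67.0
Step 2: Tier 2 (30 < stock ≤ 59): 3 records, sum = 149 × 1.1 = 163.9
Step 3: Tier 3 (stock > 59): 3 records, sum = 216 × 1.2 = 259.2
Step 4: Final sum = 67.0 + 163.9 + 259.2 = 490.1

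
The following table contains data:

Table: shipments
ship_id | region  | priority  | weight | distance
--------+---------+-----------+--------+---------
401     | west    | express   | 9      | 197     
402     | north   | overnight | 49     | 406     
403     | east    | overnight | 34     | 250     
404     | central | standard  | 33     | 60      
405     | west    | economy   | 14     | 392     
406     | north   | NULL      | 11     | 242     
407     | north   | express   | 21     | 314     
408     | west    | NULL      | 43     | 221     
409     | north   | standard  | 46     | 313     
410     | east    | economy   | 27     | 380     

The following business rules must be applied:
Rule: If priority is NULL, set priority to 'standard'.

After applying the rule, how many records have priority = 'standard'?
4

Step 1: Count records where priority IS NULL
Step 2: Found 2 records with NULL priority
Step 3: These records will have priority set to 'standard'
Step 4: Records already having priority = 'standard': 2
Step 5: Answer: 2 + 2 = 4 records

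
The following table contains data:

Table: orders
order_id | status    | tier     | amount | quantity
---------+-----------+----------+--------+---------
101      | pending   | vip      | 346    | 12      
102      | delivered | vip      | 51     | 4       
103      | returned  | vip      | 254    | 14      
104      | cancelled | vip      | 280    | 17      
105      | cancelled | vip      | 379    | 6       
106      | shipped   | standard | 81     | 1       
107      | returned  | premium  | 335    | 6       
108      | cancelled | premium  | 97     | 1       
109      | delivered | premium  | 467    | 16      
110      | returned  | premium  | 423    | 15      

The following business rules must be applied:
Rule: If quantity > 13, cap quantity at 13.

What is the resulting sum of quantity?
82

Step 1: 4 records have quantity > 13
Step 2: These records originally summed to 62
Step 3: After capping: 4 × 13 = 52
Step 4: Unaffected records sum: 30
Step 5: Final sum = 52 + 30 = 82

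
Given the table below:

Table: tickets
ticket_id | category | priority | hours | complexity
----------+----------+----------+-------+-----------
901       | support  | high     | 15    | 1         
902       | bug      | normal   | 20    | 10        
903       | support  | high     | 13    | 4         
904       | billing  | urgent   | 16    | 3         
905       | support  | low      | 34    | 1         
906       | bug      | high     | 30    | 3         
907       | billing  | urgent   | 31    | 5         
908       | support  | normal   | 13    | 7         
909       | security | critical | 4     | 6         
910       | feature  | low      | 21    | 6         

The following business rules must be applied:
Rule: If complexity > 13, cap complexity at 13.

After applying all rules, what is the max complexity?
10

Step 1: Original maximum complexity = 10
Step 2: Check cap of 13 against maximum
Step 3: No records exceed the cap (max 10 <= cap 13), so no capping applies
Step 4: Maximum after transformation = 10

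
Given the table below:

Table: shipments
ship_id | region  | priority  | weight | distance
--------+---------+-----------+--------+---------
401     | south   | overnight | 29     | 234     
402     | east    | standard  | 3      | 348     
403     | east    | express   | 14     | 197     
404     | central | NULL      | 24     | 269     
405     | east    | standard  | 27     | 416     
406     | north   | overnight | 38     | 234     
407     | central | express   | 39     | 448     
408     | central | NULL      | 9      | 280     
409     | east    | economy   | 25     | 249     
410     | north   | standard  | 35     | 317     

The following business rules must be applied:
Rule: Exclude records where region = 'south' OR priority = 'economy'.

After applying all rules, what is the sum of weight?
189

Step 1: Find records where region = 'south' OR priority = 'economy'
Step 2: 2 records match, summing to 54
Step 3: Original sum: 243
Step 4: Remaining sum = 243 - 54 = 189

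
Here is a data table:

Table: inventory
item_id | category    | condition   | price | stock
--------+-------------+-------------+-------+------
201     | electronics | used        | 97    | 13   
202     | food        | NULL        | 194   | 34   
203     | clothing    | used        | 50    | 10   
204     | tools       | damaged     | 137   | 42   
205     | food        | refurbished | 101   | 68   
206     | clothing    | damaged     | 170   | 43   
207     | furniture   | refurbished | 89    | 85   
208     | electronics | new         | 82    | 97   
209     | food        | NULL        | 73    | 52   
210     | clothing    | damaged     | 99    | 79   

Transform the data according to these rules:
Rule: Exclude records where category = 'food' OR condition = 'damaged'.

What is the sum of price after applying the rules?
318

Step 1: Find records where category = 'food' OR condition = 'damaged'
Step 2: 6 records match, summing to 774
Step 3: Original sum: 1092
Step 4: Remaining sum = 1092 - 774 = 318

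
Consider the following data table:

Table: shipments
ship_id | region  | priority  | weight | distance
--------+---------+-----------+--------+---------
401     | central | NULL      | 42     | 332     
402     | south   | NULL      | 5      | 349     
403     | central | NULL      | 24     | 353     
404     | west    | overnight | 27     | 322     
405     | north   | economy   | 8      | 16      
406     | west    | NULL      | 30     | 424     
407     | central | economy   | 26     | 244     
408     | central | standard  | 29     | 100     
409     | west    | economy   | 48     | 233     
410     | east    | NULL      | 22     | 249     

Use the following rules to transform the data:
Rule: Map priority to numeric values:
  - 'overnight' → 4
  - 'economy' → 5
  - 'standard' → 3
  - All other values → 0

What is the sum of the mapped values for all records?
22

Step 1: Apply mapping to each record
Step 2: Count by status:
  'overnight': 1 records × 4 = 4
  'economy': 3 records × 5 = 15
  'standard': 1 records × 3 = 3
Step 3: Sum all mapped values = 22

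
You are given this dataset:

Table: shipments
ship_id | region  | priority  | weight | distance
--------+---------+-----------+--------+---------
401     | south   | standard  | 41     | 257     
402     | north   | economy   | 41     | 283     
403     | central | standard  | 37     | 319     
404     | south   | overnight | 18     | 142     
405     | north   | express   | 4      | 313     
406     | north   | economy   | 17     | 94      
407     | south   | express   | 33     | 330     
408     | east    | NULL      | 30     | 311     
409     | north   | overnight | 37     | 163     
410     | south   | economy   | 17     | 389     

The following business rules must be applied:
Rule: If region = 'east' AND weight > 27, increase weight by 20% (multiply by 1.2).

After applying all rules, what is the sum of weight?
281.0

Step 1: Find records where region = 'east' AND weight > 27
Step 2: 1 records match, summing to 30
Step 3: After multiplier: 30 × 1.2 = 36.0
Step 4: Unaffected records sum: 245
Step 5: Final sum = 36.0 + 245 = 281.0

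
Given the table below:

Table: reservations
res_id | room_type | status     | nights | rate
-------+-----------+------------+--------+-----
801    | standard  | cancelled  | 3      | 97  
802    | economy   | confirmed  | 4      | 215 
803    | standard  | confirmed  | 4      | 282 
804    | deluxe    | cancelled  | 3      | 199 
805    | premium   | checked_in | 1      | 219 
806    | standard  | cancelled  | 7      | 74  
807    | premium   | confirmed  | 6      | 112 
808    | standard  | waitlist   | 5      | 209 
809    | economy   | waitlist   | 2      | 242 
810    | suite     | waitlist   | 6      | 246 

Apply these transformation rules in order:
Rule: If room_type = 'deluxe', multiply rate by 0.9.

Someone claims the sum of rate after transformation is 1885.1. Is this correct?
No, the correct result is 1875.1.

Step 1: Calculate the correct sum after transformation
Step 2: Apply multiplier 0.9 to records where room_type = 'deluxe'
Step 3: Correct result = 1875.1
Step 4: Claimed result = 1885.1
Step 5: 1875.1 ≠ 1885.1
Conclusion: The claimed result is incorrect. The correct answer is 1875.1.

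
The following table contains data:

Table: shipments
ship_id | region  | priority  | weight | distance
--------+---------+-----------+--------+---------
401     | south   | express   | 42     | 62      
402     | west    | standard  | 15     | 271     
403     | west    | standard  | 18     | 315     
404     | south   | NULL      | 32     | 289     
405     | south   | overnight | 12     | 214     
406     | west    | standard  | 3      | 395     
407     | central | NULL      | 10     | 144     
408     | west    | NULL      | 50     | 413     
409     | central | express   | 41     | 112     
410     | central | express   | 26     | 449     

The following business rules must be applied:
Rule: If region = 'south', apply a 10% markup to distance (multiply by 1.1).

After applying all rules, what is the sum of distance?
2720.5

Step 1: Records with region = 'south' have total distance = 565
Step 2: Apply multiplier: 565 × 1.1 = 621.5
Step 3: Other records total: 2099
Step 4: Final sum = 621.5 + 2099 = 2720.5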